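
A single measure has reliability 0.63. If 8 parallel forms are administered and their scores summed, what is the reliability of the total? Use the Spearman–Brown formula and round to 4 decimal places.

0.9316

ρ_k = kρ / (1 + (k−1)ρ) = 8·0.63 / (1 + 7·0.63) = 5.040 / 5.410 = 0.9316.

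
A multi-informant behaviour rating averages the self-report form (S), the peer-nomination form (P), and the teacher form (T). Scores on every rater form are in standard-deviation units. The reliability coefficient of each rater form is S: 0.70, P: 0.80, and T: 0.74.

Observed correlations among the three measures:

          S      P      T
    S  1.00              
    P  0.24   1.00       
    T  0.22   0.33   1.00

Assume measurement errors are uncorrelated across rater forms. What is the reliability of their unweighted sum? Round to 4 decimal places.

0.8341

Var(S+P+T) = 3 + 2·[0.24 + 0.22 + 0.33] = 3 + 1.58 = 4.58.
With uncorrelated errors the cross-covariances are all true-score covariance, so they carry over unchanged; only the diagonal terms shrink to ρᵢσᵢ².
True-score variance = [0.70 + 0.80 + 0.74] + 1.58 = 2.24 + 1.58 = 3.82.
Reliability = 3.82 / 4.58 = 0.8341.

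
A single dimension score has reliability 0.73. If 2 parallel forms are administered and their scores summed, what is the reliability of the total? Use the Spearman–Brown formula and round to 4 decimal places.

0.8439

ρ_k = kρ / (1 + (k−1)ρ) = 2·0.73 / (1 + 1·0.73) = 1.460 / 1.730 = 0.8439.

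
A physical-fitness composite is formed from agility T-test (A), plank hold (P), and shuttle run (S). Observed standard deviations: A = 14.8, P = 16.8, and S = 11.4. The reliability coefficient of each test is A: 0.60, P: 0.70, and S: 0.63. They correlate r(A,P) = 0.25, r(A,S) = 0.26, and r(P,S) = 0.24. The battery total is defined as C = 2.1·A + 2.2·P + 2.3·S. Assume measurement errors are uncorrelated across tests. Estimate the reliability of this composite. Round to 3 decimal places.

Var(C) = 2.1²·14.8² + 2.2²·16.8² + 2.3²·11.4² + 2·[4.62·14.8·16.8·0.25 + 4.83·14.8·11.4·0.26 + 5.06·16.8·11.4·0.24] = 3019.5 + 1463.28 = 4482.78.
With uncorrelated errors the cross-covariances are all true-score covariance, so they carry over unchanged; only the diagonal terms shrink to ρᵢσᵢ².
True-score variance = [2.1²·14.8²·0.60 + 2.2²·16.8²·0.70 + 2.3²·11.4²·0.63] + 1463.28 = 1968.93 + 1463.28 = 3432.21.
Reliability = 3432.21 / 4482.78 = 0.766.

0.766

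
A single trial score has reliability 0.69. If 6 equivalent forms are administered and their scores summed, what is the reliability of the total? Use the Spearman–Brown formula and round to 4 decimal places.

ρ_k = kρ / (1 + (k−1)ρ) = 6·0.69 / (1 + 5·0.69) = 4.140 / 4.450 = 0.9303.

0.9303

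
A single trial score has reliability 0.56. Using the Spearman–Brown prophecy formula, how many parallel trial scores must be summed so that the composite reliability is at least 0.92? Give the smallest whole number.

k ≥ ρ*(1−ρ₁)/(ρ₁(1−ρ*)) = 0.92·0.44 / (0.56·0.08) = 9.036.
Smallest integer k = 10.

10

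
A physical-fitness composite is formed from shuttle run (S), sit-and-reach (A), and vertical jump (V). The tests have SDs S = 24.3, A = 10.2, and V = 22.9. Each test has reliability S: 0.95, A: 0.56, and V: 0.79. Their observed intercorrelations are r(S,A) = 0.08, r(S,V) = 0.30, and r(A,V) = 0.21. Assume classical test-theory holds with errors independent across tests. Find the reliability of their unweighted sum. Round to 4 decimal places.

Var(S+A+V) = 24.3² + 10.2² + 22.9² + 2·[24.3·10.2·0.08 + 24.3·22.9·0.30 + 10.2·22.9·0.21] = 1218.94 + 471.643 = 1690.58.
Because errors are independent across components, Cov(Tᵢ,Tⱼ) = Cov(Xᵢ,Xⱼ); the off-diagonal part of the true-score variance is the same as above.
True-score variance = [24.3²·0.95 + 10.2²·0.56 + 22.9²·0.79] + 471.643 = 1033.51 + 471.643 = 1505.15.
Reliability = 1505.15 / 1690.58 = 0.8903.

0.8903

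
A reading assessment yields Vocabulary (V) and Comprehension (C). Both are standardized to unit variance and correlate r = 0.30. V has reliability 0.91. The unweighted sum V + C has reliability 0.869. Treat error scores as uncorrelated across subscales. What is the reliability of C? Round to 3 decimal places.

Var(V+C) = 2 + 2·0.30 = 2.600.
True-score variance = ρ_V + ρ_C + 2·0.30, so 0.869 = (0.91 + ρ_C + 0.60) / 2.600.
ρ_C = 0.869·2.600 − 0.91 − 0.60 = 0.749.

0.749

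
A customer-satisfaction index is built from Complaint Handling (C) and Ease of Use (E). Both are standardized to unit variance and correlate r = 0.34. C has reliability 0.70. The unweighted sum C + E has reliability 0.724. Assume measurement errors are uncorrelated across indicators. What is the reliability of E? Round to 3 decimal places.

Var(C+E) = 2 + 2·0.34 = 2.680.
True-score variance = ρ_C + ρ_E + 2·0.34, so 0.724 = (0.70 + ρ_E + 0.68) / 2.680.
ρ_E = 0.724·2.680 − 0.70 − 0.68 = 0.560.

0.560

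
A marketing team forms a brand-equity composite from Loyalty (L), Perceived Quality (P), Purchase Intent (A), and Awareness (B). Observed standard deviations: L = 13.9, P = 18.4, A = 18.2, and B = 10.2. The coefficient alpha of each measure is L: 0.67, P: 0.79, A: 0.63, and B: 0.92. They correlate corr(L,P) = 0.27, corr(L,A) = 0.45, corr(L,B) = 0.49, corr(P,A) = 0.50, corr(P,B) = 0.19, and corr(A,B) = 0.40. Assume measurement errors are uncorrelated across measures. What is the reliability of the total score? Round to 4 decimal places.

Var(L+P+A+B) = 13.9² + 18.4² + 18.2² + 10.2² + 2·[13.9·18.4·0.27 + 13.9·18.2·0.45 + 13.9·10.2·0.49 + 18.4·18.2·0.50 + 18.4·10.2·0.19 + 18.2·10.2·0.40] = 967.05 + 1059.45 = 2026.5.
Because errors are independent across components, Cov(Tᵢ,Tⱼ) = Cov(Xᵢ,Xⱼ); the off-diagonal part of the true-score variance is the same as above.
True-score variance = [13.9²·0.67 + 18.4²·0.79 + 18.2²·0.63 + 10.2²·0.92] + 1059.45 = 701.311 + 1059.45 = 1760.76.
Reliability = 1760.76 / 2026.5 = 0.8689.

0.8689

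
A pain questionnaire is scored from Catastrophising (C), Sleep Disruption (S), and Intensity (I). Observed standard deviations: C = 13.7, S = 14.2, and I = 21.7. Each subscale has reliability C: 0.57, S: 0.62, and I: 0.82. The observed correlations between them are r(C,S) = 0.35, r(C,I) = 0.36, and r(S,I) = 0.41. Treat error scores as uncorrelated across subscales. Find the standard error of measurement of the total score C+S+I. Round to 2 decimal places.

15.56

Var(total) = 860.22 + 602.902 = 1463.12.
True-score variance = 618.13 + 602.902 = 1221.03, so reliability = 0.8345.
Error variance = 1463.12 − 1221.03 = 242.09; SEM = √242.09 = 15.56.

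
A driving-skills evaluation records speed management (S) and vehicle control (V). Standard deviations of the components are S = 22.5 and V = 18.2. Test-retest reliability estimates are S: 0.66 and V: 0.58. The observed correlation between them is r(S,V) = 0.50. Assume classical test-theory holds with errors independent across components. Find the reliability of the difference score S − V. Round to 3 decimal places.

0.273

Var(S−V) = 22.5² + 18.2² − 2·22.5·18.2·0.50 = 837.49 − 409.5 = 427.99.
Under uncorrelated errors the observed covariances equal the true-score covariances, so only the own-variance terms attenuate.
True-score variance = [22.5²·0.66 + 18.2²·0.58] − 409.5 = 526.244 − 409.5 = 116.744.
Reliability = 116.744 / 427.99 = 0.273.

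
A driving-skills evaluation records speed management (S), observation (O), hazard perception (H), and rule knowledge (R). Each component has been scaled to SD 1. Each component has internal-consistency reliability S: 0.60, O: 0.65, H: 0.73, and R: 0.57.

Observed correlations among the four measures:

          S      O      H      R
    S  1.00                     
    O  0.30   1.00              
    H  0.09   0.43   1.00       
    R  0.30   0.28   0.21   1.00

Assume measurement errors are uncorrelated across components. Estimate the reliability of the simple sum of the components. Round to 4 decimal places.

0.7992

Var(S+O+H+R) = 4 + 2·[0.30 + 0.09 + 0.30 + 0.43 + 0.28 + 0.21] = 4 + 3.22 = 7.22.
Under uncorrelated errors the observed covariances equal the true-score covariances, so only the own-variance terms attenuate.
True-score variance = [0.60 + 0.65 + 0.73 + 0.57] + 3.22 = 2.55 + 3.22 = 5.77.
Reliability = 5.77 / 7.22 = 0.7992.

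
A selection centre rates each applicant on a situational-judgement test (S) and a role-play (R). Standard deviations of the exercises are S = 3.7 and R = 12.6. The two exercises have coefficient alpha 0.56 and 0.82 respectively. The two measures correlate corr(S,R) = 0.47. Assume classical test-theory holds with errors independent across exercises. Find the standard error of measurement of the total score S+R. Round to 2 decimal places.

5.88

Var(total) = 172.45 + 43.8228 = 216.273.
True-score variance = 137.85 + 43.8228 = 181.672, so reliability = 0.8400.
Error variance = 216.273 − 181.672 = 34.6004; SEM = √34.6004 = 5.88.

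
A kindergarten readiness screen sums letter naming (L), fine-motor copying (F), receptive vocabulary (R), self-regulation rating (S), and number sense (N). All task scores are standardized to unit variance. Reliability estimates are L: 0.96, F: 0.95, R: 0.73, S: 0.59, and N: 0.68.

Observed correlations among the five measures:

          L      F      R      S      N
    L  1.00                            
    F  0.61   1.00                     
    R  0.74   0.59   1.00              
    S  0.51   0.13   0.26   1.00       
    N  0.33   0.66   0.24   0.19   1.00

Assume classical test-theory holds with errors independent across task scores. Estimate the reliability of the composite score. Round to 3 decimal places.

Var(L+F+R+S+N) = 5 + 2·[0.61 + 0.74 + 0.51 + 0.33 + 0.59 + 0.13 + 0.66 + 0.26 + 0.24 + 0.19] = 5 + 8.52 = 13.52.
Because errors are independent across components, Cov(Tᵢ,Tⱼ) = Cov(Xᵢ,Xⱼ); the off-diagonal part of the true-score variance is the same as above.
True-score variance = [0.96 + 0.95 + 0.73 + 0.59 + 0.68] + 8.52 = 3.91 + 8.52 = 12.43.
Reliability = 12.43 / 13.52 = 0.919.

0.919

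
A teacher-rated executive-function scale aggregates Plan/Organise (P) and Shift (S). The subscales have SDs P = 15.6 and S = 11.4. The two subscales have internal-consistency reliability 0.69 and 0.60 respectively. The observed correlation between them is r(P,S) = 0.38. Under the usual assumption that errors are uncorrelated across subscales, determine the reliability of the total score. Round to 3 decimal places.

0.749

Var(P+S) = 15.6² + 11.4² + 2·[15.6·11.4·0.38] = 373.32 + 135.158 = 508.478.
With uncorrelated errors the cross-covariances are all true-score covariance, so they carry over unchanged; only the diagonal terms shrink to ρᵢσᵢ².
True-score variance = [15.6²·0.69 + 11.4²·0.60] + 135.158 = 245.894 + 135.158 = 381.053.
Reliability = 381.053 / 508.478 = 0.749.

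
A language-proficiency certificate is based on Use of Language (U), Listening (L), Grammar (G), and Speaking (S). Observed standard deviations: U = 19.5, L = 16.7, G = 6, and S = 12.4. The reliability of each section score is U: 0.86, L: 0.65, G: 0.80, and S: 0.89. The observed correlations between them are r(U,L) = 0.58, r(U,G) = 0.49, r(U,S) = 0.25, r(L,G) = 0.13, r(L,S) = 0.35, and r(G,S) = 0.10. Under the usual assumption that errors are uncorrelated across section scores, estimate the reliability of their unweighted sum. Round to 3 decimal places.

Var(U+L+G+S) = 19.5² + 16.7² + 6² + 12.4² + 2·[19.5·16.7·0.58 + 19.5·6·0.49 + 19.5·12.4·0.25 + 16.7·6·0.13 + 16.7·12.4·0.35 + 6·12.4·0.10] = 848.9 + 799.202 = 1648.1.
Under uncorrelated errors the observed covariances equal the true-score covariances, so only the own-variance terms attenuate.
True-score variance = [19.5²·0.86 + 16.7²·0.65 + 6²·0.80 + 12.4²·0.89] + 799.202 = 673.94 + 799.202 = 1473.14.
Reliability = 1473.14 / 1648.1 = 0.894.

0.894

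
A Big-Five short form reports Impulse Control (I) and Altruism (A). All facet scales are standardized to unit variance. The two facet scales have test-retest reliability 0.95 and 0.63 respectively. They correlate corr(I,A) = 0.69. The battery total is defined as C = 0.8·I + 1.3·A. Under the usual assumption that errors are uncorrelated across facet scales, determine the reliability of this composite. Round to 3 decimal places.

Var(C) = 0.8² + 1.3² + 2·[1.04·0.69] = 2.33 + 1.4352 = 3.7652.
Because errors are independent across components, Cov(Tᵢ,Tⱼ) = Cov(Xᵢ,Xⱼ); the off-diagonal part of the true-score variance is the same as above.
True-score variance = [0.8²·0.95 + 1.3²·0.63] + 1.4352 = 1.6727 + 1.4352 = 3.1079.
Reliability = 3.1079 / 3.7652 = 0.825.

0.825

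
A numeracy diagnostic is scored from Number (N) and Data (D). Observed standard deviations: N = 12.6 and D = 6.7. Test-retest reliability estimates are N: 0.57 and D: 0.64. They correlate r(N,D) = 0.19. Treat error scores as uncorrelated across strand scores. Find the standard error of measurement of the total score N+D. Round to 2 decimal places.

9.19

Var(total) = 203.65 + 32.0796 = 235.73.
True-score variance = 119.223 + 32.0796 = 151.302, so reliability = 0.6418.
Error variance = 235.73 − 151.302 = 84.4272; SEM = √84.4272 = 9.19.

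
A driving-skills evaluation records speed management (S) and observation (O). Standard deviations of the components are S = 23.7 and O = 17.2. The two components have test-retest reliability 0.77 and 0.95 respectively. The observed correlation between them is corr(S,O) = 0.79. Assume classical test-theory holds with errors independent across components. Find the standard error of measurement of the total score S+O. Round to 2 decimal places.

12.00

Var(total) = 857.53 + 644.071 = 1501.6.
True-score variance = 713.549 + 644.071 = 1357.62, so reliability = 0.9041.
Error variance = 1501.6 − 1357.62 = 143.981; SEM = √143.981 = 12.00.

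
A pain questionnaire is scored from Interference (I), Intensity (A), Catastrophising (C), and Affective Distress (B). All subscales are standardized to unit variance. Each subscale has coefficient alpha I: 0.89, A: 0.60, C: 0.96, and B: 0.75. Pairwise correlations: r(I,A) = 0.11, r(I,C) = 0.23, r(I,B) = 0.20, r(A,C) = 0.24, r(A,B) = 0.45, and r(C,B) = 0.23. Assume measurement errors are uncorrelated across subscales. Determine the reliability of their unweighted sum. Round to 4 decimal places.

0.8844

Var(I+A+C+B) = 4 + 2·[0.11 + 0.23 + 0.20 + 0.24 + 0.45 + 0.23] = 4 + 2.92 = 6.92.
With uncorrelated errors the cross-covariances are all true-score covariance, so they carry over unchanged; only the diagonal terms shrink to ρᵢσᵢ².
True-score variance = [0.89 + 0.60 + 0.96 + 0.75] + 2.92 = 3.2 + 2.92 = 6.12.
Reliability = 6.12 / 6.92 = 0.8844.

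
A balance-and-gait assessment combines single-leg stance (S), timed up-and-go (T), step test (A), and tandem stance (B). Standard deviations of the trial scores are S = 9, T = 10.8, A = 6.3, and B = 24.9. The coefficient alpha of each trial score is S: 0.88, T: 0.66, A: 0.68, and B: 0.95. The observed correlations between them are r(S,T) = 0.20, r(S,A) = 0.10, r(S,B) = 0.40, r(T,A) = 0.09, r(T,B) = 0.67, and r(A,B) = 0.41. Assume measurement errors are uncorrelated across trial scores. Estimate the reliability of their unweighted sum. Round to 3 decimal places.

0.941

Var(S+T+A+B) = 9² + 10.8² + 6.3² + 24.9² + 2·[9·10.8·0.20 + 9·6.3·0.10 + 9·24.9·0.40 + 10.8·6.3·0.09 + 10.8·24.9·0.67 + 6.3·24.9·0.41] = 857.34 + 730.733 = 1588.07.
Because errors are independent across components, Cov(Tᵢ,Tⱼ) = Cov(Xᵢ,Xⱼ); the off-diagonal part of the true-score variance is the same as above.
True-score variance = [9²·0.88 + 10.8²·0.66 + 6.3²·0.68 + 24.9²·0.95] + 730.733 = 764.261 + 730.733 = 1494.99.
Reliability = 1494.99 / 1588.07 = 0.941.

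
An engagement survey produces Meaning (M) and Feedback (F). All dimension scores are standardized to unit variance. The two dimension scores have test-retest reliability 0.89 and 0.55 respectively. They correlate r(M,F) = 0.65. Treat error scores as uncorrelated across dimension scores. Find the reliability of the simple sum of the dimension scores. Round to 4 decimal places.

Var(M+F) = 2 + 2·[0.65] = 2 + 1.3 = 3.3.
With uncorrelated errors the cross-covariances are all true-score covariance, so they carry over unchanged; only the diagonal terms shrink to ρᵢσᵢ².
True-score variance = [0.89 + 0.55] + 1.3 = 1.44 + 1.3 = 2.74.
Reliability = 2.74 / 3.3 = 0.8303.

0.8303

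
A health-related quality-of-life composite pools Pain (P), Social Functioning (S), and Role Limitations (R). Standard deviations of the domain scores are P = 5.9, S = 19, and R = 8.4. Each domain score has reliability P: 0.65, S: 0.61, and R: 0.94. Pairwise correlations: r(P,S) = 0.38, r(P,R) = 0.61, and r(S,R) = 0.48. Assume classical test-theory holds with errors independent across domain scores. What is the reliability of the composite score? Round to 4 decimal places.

Var(P+S+R) = 5.9² + 19² + 8.4² + 2·[5.9·19·0.38 + 5.9·8.4·0.61 + 19·8.4·0.48] = 466.37 + 298.875 = 765.245.
Under uncorrelated errors the observed covariances equal the true-score covariances, so only the own-variance terms attenuate.
True-score variance = [5.9²·0.65 + 19²·0.61 + 8.4²·0.94] + 298.875 = 309.163 + 298.875 = 608.038.
Reliability = 608.038 / 765.245 = 0.7946.

0.7946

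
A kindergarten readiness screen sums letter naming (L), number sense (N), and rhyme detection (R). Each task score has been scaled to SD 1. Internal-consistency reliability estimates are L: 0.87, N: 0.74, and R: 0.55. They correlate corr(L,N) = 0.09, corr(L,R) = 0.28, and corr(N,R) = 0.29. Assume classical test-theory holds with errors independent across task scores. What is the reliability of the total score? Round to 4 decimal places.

Var(L+N+R) = 3 + 2·[0.09 + 0.28 + 0.29] = 3 + 1.32 = 4.32.
Under uncorrelated errors the observed covariances equal the true-score covariances, so only the own-variance terms attenuate.
True-score variance = [0.87 + 0.74 + 0.55] + 1.32 = 2.16 + 1.32 = 3.48.
Reliability = 3.48 / 4.32 = 0.8056.

0.8056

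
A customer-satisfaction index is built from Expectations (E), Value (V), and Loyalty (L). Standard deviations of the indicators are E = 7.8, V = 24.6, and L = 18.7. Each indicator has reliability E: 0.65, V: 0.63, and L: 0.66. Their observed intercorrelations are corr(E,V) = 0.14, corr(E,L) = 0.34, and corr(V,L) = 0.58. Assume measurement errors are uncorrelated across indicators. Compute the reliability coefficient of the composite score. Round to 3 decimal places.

Var(E+V+L) = 7.8² + 24.6² + 18.7² + 2·[7.8·24.6·0.14 + 7.8·18.7·0.34 + 24.6·18.7·0.58] = 1015.69 + 686.534 = 1702.22.
Because errors are independent across components, Cov(Tᵢ,Tⱼ) = Cov(Xᵢ,Xⱼ); the off-diagonal part of the true-score variance is the same as above.
True-score variance = [7.8²·0.65 + 24.6²·0.63 + 18.7²·0.66] + 686.534 = 651.592 + 686.534 = 1338.13.
Reliability = 1338.13 / 1702.22 = 0.786.

0.786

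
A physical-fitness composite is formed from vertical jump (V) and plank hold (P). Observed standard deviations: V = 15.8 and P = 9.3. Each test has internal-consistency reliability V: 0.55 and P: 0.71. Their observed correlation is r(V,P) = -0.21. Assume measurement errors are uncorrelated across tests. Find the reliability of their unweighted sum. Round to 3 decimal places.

0.499

Var(V+P) = 15.8² + 9.3² + 2·[15.8·9.3·(-0.21)] = 336.13 − 61.7148 = 274.415.
Because errors are independent across components, Cov(Tᵢ,Tⱼ) = Cov(Xᵢ,Xⱼ); the off-diagonal part of the true-score variance is the same as above.
True-score variance = [15.8²·0.55 + 9.3²·0.71] − 61.7148 = 198.71 − 61.7148 = 136.995.
Reliability = 136.995 / 274.415 = 0.499.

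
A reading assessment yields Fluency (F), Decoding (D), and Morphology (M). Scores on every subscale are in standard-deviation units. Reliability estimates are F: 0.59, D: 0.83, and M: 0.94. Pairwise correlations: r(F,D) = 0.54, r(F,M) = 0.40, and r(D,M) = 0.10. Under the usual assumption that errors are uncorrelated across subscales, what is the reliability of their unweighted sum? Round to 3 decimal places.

Var(F+D+M) = 3 + 2·[0.54 + 0.40 + 0.10] = 3 + 2.08 = 5.08.
Under uncorrelated errors the observed covariances equal the true-score covariances, so only the own-variance terms attenuate.
True-score variance = [0.59 + 0.83 + 0.94] + 2.08 = 2.36 + 2.08 = 4.44.
Reliability = 4.44 / 5.08 = 0.874.

0.874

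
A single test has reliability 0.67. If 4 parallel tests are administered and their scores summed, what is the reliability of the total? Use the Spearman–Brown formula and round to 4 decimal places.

ρ_k = kρ / (1 + (k−1)ρ) = 4·0.67 / (1 + 3·0.67) = 2.680 / 3.010 = 0.8904.

0.8904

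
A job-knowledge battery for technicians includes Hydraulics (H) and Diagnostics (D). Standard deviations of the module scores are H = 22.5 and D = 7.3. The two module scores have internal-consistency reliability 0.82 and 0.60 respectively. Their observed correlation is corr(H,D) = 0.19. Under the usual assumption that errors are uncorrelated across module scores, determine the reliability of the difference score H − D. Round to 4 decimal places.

0.7738

Var(H−D) = 22.5² + 7.3² − 2·22.5·7.3·0.19 = 559.54 − 62.415 = 497.125.
Under uncorrelated errors the observed covariances equal the true-score covariances, so only the own-variance terms attenuate.
True-score variance = [22.5²·0.82 + 7.3²·0.60] − 62.415 = 447.099 − 62.415 = 384.684.
Reliability = 384.684 / 497.125 = 0.7738.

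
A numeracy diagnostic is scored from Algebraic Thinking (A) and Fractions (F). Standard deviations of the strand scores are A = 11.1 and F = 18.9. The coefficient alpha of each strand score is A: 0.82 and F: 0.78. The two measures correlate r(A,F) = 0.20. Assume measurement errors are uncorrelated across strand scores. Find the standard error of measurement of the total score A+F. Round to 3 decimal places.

10.038

Var(total) = 480.42 + 83.916 = 564.336.
True-score variance = 379.656 + 83.916 = 463.572, so reliability = 0.8214.
Error variance = 564.336 − 463.572 = 100.764; SEM = √100.764 = 10.038.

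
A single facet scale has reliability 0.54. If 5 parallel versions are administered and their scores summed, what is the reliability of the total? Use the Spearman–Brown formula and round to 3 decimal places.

0.854

ρ_k = kρ / (1 + (k−1)ρ) = 5·0.54 / (1 + 4·0.54) = 2.700 / 3.160 = 0.854.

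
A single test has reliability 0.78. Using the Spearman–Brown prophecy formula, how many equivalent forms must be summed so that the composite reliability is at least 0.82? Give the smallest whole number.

k ≥ ρ*(1−ρ₁)/(ρ₁(1−ρ*)) = 0.82·0.22 / (0.78·0.18) = 1.285.
Smallest integer k = 2.

2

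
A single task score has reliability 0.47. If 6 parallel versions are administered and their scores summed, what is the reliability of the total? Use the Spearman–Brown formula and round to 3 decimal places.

0.842

ρ_k = kρ / (1 + (k−1)ρ) = 6·0.47 / (1 + 5·0.47) = 2.820 / 3.350 = 0.842.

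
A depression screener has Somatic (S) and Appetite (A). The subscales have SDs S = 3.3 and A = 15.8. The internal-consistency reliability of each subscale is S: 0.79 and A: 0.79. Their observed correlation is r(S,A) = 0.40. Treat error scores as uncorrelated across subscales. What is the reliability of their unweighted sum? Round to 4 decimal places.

Var(S+A) = 3.3² + 15.8² + 2·[3.3·15.8·0.40] = 260.53 + 41.712 = 302.242.
Because errors are independent across components, Cov(Tᵢ,Tⱼ) = Cov(Xᵢ,Xⱼ); the off-diagonal part of the true-score variance is the same as above.
True-score variance = [3.3²·0.79 + 15.8²·0.79] + 41.712 = 205.819 + 41.712 = 247.531.
Reliability = 247.531 / 302.242 = 0.8190.

0.8190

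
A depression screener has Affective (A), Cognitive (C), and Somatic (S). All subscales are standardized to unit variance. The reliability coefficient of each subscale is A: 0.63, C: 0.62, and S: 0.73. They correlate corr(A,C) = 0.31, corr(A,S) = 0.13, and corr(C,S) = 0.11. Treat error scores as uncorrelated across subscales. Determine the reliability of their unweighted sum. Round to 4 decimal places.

0.7512

Var(A+C+S) = 3 + 2·[0.31 + 0.13 + 0.11] = 3 + 1.1 = 4.1.
Because errors are independent across components, Cov(Tᵢ,Tⱼ) = Cov(Xᵢ,Xⱼ); the off-diagonal part of the true-score variance is the same as above.
True-score variance = [0.63 + 0.62 + 0.73] + 1.1 = 1.98 + 1.1 = 3.08.
Reliability = 3.08 / 4.1 = 0.7512.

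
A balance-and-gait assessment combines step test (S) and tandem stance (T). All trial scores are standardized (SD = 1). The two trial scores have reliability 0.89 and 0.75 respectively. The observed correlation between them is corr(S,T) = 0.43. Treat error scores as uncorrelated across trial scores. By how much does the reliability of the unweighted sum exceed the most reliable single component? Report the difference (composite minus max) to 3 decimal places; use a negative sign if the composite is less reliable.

Var(sum) = 2 + 0.86 = 2.86; true-score variance = 1.64 + 0.86 = 2.5; composite reliability = 0.8741.
Max component reliability = 0.8900.
Difference = 0.8741 − 0.8900 = -0.016.

-0.016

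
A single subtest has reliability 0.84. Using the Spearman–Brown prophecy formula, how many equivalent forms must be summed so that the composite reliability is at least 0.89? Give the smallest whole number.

2

k ≥ ρ*(1−ρ₁)/(ρ₁(1−ρ*)) = 0.89·0.16 / (0.84·0.11) = 1.541.
Smallest integer k = 2.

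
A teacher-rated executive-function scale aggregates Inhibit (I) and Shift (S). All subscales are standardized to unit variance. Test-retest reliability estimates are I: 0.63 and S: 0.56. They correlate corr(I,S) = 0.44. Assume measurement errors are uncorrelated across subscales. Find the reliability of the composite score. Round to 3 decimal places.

0.719

Var(I+S) = 2 + 2·[0.44] = 2 + 0.88 = 2.88.
Because errors are independent across components, Cov(Tᵢ,Tⱼ) = Cov(Xᵢ,Xⱼ); the off-diagonal part of the true-score variance is the same as above.
True-score variance = [0.63 + 0.56] + 0.88 = 1.19 + 0.88 = 2.07.
Reliability = 2.07 / 2.88 = 0.719.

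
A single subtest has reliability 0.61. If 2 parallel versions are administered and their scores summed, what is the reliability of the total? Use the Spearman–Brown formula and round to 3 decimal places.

0.758

ρ_k = kρ / (1 + (k−1)ρ) = 2·0.61 / (1 + 1·0.61) = 1.220 / 1.610 = 0.758.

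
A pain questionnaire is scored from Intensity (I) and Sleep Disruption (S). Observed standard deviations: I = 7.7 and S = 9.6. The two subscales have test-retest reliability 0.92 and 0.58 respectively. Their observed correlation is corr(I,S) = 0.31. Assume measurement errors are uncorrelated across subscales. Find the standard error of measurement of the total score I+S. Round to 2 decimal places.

Var(total) = 151.45 + 45.8304 = 197.28.
True-score variance = 108 + 45.8304 = 153.83, so reliability = 0.7798.
Error variance = 197.28 − 153.83 = 43.4504; SEM = √43.4504 = 6.59.

6.59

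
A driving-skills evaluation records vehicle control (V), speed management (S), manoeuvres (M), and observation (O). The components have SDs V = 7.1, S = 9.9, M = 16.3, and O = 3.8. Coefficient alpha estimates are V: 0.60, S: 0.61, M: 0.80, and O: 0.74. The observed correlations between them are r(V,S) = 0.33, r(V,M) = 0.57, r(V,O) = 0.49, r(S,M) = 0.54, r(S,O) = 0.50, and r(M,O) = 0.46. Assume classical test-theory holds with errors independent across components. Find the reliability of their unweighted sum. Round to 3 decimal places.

Var(V+S+M+O) = 7.1² + 9.9² + 16.3² + 3.8² + 2·[7.1·9.9·0.33 + 7.1·16.3·0.57 + 7.1·3.8·0.49 + 9.9·16.3·0.54 + 9.9·3.8·0.50 + 16.3·3.8·0.46] = 428.55 + 473.648 = 902.198.
With uncorrelated errors the cross-covariances are all true-score covariance, so they carry over unchanged; only the diagonal terms shrink to ρᵢσᵢ².
True-score variance = [7.1²·0.60 + 9.9²·0.61 + 16.3²·0.80 + 3.8²·0.74] + 473.648 = 313.27 + 473.648 = 786.918.
Reliability = 786.918 / 902.198 = 0.872.

0.872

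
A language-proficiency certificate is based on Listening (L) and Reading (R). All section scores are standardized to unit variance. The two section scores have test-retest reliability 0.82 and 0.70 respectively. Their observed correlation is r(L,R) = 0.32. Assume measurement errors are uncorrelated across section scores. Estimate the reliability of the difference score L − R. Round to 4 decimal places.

Var(L−R) = 1 + 1 − 2·0.32 = 2 − 0.64 = 1.36.
Because errors are independent across components, Cov(Tᵢ,Tⱼ) = Cov(Xᵢ,Xⱼ); the off-diagonal part of the true-score variance is the same as above.
True-score variance = [0.82 + 0.70] − 0.64 = 1.52 − 0.64 = 0.88.
Reliability = 0.88 / 1.36 = 0.6471.

0.6471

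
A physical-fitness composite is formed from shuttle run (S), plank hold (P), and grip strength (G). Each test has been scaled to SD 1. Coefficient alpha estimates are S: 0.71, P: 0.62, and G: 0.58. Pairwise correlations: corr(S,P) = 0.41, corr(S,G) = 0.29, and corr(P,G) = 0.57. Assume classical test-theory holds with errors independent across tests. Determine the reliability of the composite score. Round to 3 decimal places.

0.803

Var(S+P+G) = 3 + 2·[0.41 + 0.29 + 0.57] = 3 + 2.54 = 5.54.
Because errors are independent across components, Cov(Tᵢ,Tⱼ) = Cov(Xᵢ,Xⱼ); the off-diagonal part of the true-score variance is the same as above.
True-score variance = [0.71 + 0.62 + 0.58] + 2.54 = 1.91 + 2.54 = 4.45.
Reliability = 4.45 / 5.54 = 0.803.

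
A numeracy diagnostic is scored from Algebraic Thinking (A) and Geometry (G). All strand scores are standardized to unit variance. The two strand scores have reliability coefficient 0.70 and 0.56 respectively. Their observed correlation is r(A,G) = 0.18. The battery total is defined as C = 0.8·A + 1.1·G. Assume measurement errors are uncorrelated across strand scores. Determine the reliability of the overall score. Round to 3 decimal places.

0.666

Var(C) = 0.8² + 1.1² + 2·[0.88·0.18] = 1.85 + 0.3168 = 2.1668.
Under uncorrelated errors the observed covariances equal the true-score covariances, so only the own-variance terms attenuate.
True-score variance = [0.8²·0.70 + 1.1²·0.56] + 0.3168 = 1.1256 + 0.3168 = 1.4424.
Reliability = 1.4424 / 2.1668 = 0.666.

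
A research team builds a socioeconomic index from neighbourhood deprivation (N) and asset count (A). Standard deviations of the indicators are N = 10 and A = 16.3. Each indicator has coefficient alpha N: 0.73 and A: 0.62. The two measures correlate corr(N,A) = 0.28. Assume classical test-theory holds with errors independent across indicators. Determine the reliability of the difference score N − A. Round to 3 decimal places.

0.534

Var(N−A) = 10² + 16.3² − 2·10·16.3·0.28 = 365.69 − 91.28 = 274.41.
Under uncorrelated errors the observed covariances equal the true-score covariances, so only the own-variance terms attenuate.
True-score variance = [10²·0.73 + 16.3²·0.62] − 91.28 = 237.728 − 91.28 = 146.448.
Reliability = 146.448 / 274.41 = 0.534.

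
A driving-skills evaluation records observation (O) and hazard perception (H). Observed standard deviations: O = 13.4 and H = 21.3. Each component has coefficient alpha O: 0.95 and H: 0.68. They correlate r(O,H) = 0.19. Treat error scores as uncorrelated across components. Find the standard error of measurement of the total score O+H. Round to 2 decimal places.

12.42

Var(total) = 633.25 + 108.46 = 741.71.
True-score variance = 479.091 + 108.46 = 587.551, so reliability = 0.7922.
Error variance = 741.71 − 587.551 = 154.159; SEM = √154.159 = 12.42.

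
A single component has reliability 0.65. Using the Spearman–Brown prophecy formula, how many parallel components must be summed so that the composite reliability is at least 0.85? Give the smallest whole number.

4

k ≥ ρ*(1−ρ₁)/(ρ₁(1−ρ*)) = 0.85·0.35 / (0.65·0.15) = 3.051.
Smallest integer k = 4.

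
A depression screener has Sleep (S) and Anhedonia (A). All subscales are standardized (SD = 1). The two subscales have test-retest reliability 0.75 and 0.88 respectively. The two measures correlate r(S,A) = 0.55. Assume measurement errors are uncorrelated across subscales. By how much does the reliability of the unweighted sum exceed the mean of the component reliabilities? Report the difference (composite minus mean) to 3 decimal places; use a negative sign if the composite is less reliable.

Var(sum) = 2 + 1.1 = 3.1; true-score variance = 1.63 + 1.1 = 2.73; composite reliability = 0.8806.
Mean component reliability = 0.8150.
Difference = 0.8806 − 0.8150 = 0.066.

0.066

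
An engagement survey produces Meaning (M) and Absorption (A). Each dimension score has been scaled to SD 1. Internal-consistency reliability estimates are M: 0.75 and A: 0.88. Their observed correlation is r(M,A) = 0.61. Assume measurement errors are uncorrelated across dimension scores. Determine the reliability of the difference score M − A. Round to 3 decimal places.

Var(M−A) = 1 + 1 − 2·0.61 = 2 − 1.22 = 0.78.
With uncorrelated errors the cross-covariances are all true-score covariance, so they carry over unchanged; only the diagonal terms shrink to ρᵢσᵢ².
True-score variance = [0.75 + 0.88] − 1.22 = 1.63 − 1.22 = 0.41.
Reliability = 0.41 / 0.78 = 0.526.

0.526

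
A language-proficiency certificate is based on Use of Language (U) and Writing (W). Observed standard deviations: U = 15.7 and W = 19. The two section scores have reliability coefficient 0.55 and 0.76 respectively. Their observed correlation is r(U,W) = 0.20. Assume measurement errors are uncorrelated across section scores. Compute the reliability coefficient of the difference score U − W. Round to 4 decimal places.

0.5953

Var(U−W) = 15.7² + 19² − 2·15.7·19·0.20 = 607.49 − 119.32 = 488.17.
Under uncorrelated errors the observed covariances equal the true-score covariances, so only the own-variance terms attenuate.
True-score variance = [15.7²·0.55 + 19²·0.76] − 119.32 = 409.93 − 119.32 = 290.61.
Reliability = 290.61 / 488.17 = 0.5953.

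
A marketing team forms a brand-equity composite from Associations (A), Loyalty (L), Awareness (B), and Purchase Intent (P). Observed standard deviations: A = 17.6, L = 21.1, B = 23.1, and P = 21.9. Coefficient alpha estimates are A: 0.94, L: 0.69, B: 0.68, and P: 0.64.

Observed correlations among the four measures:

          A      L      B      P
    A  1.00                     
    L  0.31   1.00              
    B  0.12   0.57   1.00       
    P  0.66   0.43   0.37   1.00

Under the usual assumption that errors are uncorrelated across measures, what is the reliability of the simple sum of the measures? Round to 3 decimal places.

Var(A+L+B+P) = 17.6² + 21.1² + 23.1² + 21.9² + 2·[17.6·21.1·0.31 + 17.6·23.1·0.12 + 17.6·21.9·0.66 + 21.1·23.1·0.57 + 21.1·21.9·0.43 + 23.1·21.9·0.37] = 1768.19 + 2164 = 3932.19.
Because errors are independent across components, Cov(Tᵢ,Tⱼ) = Cov(Xᵢ,Xⱼ); the off-diagonal part of the true-score variance is the same as above.
True-score variance = [17.6²·0.94 + 21.1²·0.69 + 23.1²·0.68 + 21.9²·0.64] + 2164 = 1268.17 + 2164 = 3432.18.
Reliability = 3432.18 / 3932.19 = 0.873.

0.873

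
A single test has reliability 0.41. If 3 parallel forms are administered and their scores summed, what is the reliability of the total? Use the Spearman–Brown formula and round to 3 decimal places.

0.676

ρ_k = kρ / (1 + (k−1)ρ) = 3·0.41 / (1 + 2·0.41) = 1.230 / 1.820 = 0.676.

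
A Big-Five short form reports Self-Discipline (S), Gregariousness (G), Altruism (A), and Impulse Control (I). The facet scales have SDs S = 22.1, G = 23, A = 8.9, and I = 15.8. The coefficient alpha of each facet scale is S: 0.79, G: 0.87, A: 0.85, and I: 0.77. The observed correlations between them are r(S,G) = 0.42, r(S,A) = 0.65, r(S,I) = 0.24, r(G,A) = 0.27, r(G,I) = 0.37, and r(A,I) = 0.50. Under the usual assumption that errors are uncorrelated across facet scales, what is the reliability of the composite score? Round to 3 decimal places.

Var(S+G+A+I) = 22.1² + 23² + 8.9² + 15.8² + 2·[22.1·23·0.42 + 22.1·8.9·0.65 + 22.1·15.8·0.24 + 23·8.9·0.27 + 23·15.8·0.37 + 8.9·15.8·0.50] = 1346.26 + 1370.35 = 2716.61.
Because errors are independent across components, Cov(Tᵢ,Tⱼ) = Cov(Xᵢ,Xⱼ); the off-diagonal part of the true-score variance is the same as above.
True-score variance = [22.1²·0.79 + 23²·0.87 + 8.9²·0.85 + 15.8²·0.77] + 1370.35 = 1105.63 + 1370.35 = 2475.97.
Reliability = 2475.97 / 2716.61 = 0.911.

0.911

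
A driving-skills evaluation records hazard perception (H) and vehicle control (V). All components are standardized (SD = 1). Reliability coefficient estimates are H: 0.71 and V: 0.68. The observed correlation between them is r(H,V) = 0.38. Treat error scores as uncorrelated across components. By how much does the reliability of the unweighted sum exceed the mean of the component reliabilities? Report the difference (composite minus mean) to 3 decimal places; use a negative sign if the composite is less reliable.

0.084

Var(sum) = 2 + 0.76 = 2.76; true-score variance = 1.39 + 0.76 = 2.15; composite reliability = 0.7790.
Mean component reliability = 0.6950.
Difference = 0.7790 − 0.6950 = 0.084.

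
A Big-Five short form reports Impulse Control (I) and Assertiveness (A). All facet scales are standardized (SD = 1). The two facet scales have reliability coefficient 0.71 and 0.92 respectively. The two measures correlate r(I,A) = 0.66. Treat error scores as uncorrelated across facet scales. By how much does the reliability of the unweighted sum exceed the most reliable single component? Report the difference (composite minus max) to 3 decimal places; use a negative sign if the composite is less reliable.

-0.031

Var(sum) = 2 + 1.32 = 3.32; true-score variance = 1.63 + 1.32 = 2.95; composite reliability = 0.8886.
Max component reliability = 0.9200.
Difference = 0.8886 − 0.9200 = -0.031.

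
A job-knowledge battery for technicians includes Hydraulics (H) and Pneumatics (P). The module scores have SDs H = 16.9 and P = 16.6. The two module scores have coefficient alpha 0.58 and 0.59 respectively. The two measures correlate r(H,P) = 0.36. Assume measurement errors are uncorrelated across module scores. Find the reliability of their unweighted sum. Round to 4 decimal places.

Var(H+P) = 16.9² + 16.6² + 2·[16.9·16.6·0.36] = 561.17 + 201.989 = 763.159.
Under uncorrelated errors the observed covariances equal the true-score covariances, so only the own-variance terms attenuate.
True-score variance = [16.9²·0.58 + 16.6²·0.59] + 201.989 = 328.234 + 201.989 = 530.223.
Reliability = 530.223 / 763.159 = 0.6948.

0.6948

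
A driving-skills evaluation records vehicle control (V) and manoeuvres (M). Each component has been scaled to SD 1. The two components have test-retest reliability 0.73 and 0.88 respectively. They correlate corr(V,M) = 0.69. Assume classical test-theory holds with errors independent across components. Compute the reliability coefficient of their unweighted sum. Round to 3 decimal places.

Var(V+M) = 2 + 2·[0.69] = 2 + 1.38 = 3.38.
With uncorrelated errors the cross-covariances are all true-score covariance, so they carry over unchanged; only the diagonal terms shrink to ρᵢσᵢ².
True-score variance = [0.73 + 0.88] + 1.38 = 1.61 + 1.38 = 2.99.
Reliability = 2.99 / 3.38 = 0.885.

0.885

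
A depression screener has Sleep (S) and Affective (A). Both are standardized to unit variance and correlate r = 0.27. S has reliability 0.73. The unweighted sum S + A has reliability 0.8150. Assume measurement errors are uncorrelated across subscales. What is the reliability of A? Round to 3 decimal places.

0.800

Var(S+A) = 2 + 2·0.27 = 2.540.
True-score variance = ρ_S + ρ_A + 2·0.27, so 0.8150 = (0.73 + ρ_A + 0.54) / 2.540.
ρ_A = 0.8150·2.540 − 0.73 − 0.54 = 0.800.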